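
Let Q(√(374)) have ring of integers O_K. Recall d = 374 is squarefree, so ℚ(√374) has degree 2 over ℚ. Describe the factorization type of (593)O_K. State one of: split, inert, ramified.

593 remains inert

374 mod 4 = 2, hence disc K = 4·374 = 1496 and O_K = ℤ[√374].
disc(K) = 1496 is not divisible by 593; 593 is unramified.
Compute (374/593) via Euler: 374^((593-1)/2) mod 593 = 592, so (374/593) = -1.
Legendre symbol -1 ⇒ 593 is inert.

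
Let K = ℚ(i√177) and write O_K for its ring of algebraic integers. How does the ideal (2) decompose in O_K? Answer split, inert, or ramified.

d = -177 ≡ 3 (mod 4), so O_K = ℤ[√-177] and disc(K) = 4d = -708.
2 divides disc(K) = -708, so 2 ramifies.

p ramifies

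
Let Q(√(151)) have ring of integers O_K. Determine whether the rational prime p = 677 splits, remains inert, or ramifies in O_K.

677 remains inert

d = 151 ≡ 3 (mod 4), so O_K = ℤ[√151] and disc(K) = 4d = 604.
677 ∤ 604, so 677 is unramified.
Legendre symbol by Euler's criterion: (151/677) ≡ 151^338 ≡ 676 (mod 677), i.e. (151/677) = -1.
Legendre symbol -1 ⇒ 677 is inert.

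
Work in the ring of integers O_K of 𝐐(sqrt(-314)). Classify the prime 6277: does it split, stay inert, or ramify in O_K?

6277 remains inert

Since -314 ≢ 1 mod 4, the ring of integers is ℤ[√-314] with discriminant 4·(-314) = -1256.
Since gcd(6277, -1256) = 1 the prime 6277 does not ramify.
Euler's criterion: (-314)^3138 mod 6277 = 6276. Thus (-314|6277) = -1.
d is a non-residue mod p, hence 6277 remains inert in O_K.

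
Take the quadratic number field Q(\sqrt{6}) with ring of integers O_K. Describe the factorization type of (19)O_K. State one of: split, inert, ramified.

split

Since 6 ≢ 1 mod 4, the ring of integers is ℤ[√6] with discriminant 4·6 = 24.
disc(K) = 24 is not divisible by 19; 19 is unramified.
(6/19) = 6^9 mod 19 = 1, giving Legendre symbol 1.
d is a quadratic residue mod p, hence 19 splits in O_K.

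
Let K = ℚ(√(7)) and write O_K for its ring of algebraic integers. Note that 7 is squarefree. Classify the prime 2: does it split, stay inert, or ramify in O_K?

Since 7 ≢ 1 mod 4, the ring of integers is ℤ[√7] with discriminant 4·7 = 28.
disc(K) = 28 = 2·14, so p = 2 is ramified.

2 is ramified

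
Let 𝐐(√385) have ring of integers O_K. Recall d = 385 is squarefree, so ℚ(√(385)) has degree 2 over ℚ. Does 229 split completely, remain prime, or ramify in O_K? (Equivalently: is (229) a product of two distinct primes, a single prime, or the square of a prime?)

inert — (229) stays prime in O_K

Since 385 ≡ 1 mod 4, the ring of integers is ℤ[(1+√385)/2] with discriminant 385.
disc(K) = 385 is not divisible by 229; 229 is unramified.
Legendre symbol by Euler's criterion: (385/229) ≡ 385^114 ≡ 228 (mod 229), i.e. (385/229) = -1.
(385/229) = -1, so 229 is inert.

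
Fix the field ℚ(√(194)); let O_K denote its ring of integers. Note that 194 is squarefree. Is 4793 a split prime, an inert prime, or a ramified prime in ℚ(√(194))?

d = 194 ≡ 2 (mod 4), so O_K = ℤ[√194] and disc(K) = 4d = 776.
Since gcd(4793, 776) = 1 the prime 4793 does not ramify.
(194/4793) = 194^2396 mod 4793 = 4792, giving Legendre symbol -1.
Legendre symbol -1 ⇒ 4793 is inert.

p is inert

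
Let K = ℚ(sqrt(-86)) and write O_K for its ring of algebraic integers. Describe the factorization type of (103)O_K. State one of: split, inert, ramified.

-86 mod 4 = 2, hence disc K = 4·(-86) = -344 and O_K = ℤ[√-86].
Since gcd(103, -344) = 1 the prime 103 does not ramify.
Euler's criterion: (-86)^51 mod 103 = 1. Thus (-86|103) = 1.
d is a quadratic residue mod p, hence 103 splits in O_K.

p splits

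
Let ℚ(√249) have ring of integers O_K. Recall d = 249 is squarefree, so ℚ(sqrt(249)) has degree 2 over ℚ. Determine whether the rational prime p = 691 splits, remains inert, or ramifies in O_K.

p splits

Since 249 ≡ 1 mod 4, the ring of integers is ℤ[(1+√249)/2] with discriminant 249.
disc(K) = 249 is not divisible by 691; 691 is unramified.
Euler's criterion: 249^345 mod 691 = 1. Thus (249|691) = 1.
(249/691) = 1, so 691 splits.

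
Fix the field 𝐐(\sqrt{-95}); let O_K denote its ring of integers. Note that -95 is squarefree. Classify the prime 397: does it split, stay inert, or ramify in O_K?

inert — (397) stays prime in O_K

Since -95 ≡ 1 mod 4, the ring of integers is ℤ[(1+√-95)/2] with discriminant -95.
disc(K) = -95 is not divisible by 397; 397 is unramified.
(-95/397) = 302^198 mod 397 = 396, giving Legendre symbol -1.
(-95/397) = -1, so 397 is inert.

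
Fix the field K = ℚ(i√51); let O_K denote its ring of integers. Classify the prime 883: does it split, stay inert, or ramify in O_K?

-51 mod 4 = 1, hence disc K = -51 and O_K = ℤ[(1+√-51)/2].
disc(K) = -51 is not divisible by 883; 883 is unramified.
Compute (-51/883) via Euler: 832^((883-1)/2) mod 883 = 1, so (-51/883) = 1.
(-51/883) = 1, so 883 splits.

p splits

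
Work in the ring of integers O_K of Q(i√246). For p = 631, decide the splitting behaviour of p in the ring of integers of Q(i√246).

Since -246 ≢ 1 mod 4, the ring of integers is ℤ[√-246] with discriminant 4·(-246) = -984.
631 ∤ -984, so 631 is unramified.
Compute (-246/631) via Euler: 385^((631-1)/2) mod 631 = 1, so (-246/631) = 1.
d is a quadratic residue mod p, hence 631 splits in O_K.

split — (631) = 𝔭₁𝔭₂ with 𝔭₁ ≠ 𝔭₂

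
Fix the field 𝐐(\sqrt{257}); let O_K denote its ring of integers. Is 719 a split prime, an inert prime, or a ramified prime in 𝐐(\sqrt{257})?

splits completely

257 mod 4 = 1, hence disc K = 257 and O_K = ℤ[(1+√257)/2].
disc(K) = 257 is not divisible by 719; 719 is unramified.
Compute (257/719) via Euler: 257^((719-1)/2) mod 719 = 1, so (257/719) = 1.
Legendre symbol 1 ⇒ 719 is split.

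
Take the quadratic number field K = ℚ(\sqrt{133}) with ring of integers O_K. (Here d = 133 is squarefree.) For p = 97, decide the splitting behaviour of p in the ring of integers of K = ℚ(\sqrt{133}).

d = 133 ≡ 1 (mod 4), so O_K = ℤ[(1+√133)/2] and disc(K) = d = 133.
97 ∤ 133, so 97 is unramified.
(133/97) = 36^48 mod 97 = 1, giving Legendre symbol 1.
d is a quadratic residue mod p, hence 97 splits in O_K.

split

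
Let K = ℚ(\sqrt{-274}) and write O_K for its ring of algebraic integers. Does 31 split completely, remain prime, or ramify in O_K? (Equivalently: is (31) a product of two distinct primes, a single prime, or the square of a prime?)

splits completely

d = -274 ≡ 2 (mod 4), so O_K = ℤ[√-274] and disc(K) = 4d = -1096.
disc(K) = -1096 is not divisible by 31; 31 is unramified.
Euler's criterion: (-274)^15 mod 31 = 1. Thus (-274|31) = 1.
(-274/31) = 1, so 31 splits.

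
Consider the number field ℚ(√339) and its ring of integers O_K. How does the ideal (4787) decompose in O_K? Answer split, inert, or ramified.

split — (4787) = 𝔭₁𝔭₂ with 𝔭₁ ≠ 𝔭₂

Since 339 ≢ 1 mod 4, the ring of integers is ℤ[√339] with discriminant 4·339 = 1356.
disc(K) = 1356 is not divisible by 4787; 4787 is unramified.
(339/4787) = 339^2393 mod 4787 = 1, giving Legendre symbol 1.
(339/4787) = 1, so 4787 splits.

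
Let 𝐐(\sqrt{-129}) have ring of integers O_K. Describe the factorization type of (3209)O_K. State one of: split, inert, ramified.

d = -129 ≡ 3 (mod 4), so O_K = ℤ[√-129] and disc(K) = 4d = -516.
Since gcd(3209, -516) = 1 the prime 3209 does not ramify.
(-129/3209) = 3080^1604 mod 3209 = 1, giving Legendre symbol 1.
(-129/3209) = 1, so 3209 splits.

splits completely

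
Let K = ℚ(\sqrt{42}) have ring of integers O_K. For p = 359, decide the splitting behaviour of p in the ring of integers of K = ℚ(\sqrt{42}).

inert — (359) stays prime in O_K

Since 42 ≢ 1 mod 4, the ring of integers is ℤ[√42] with discriminant 4·42 = 168.
Since gcd(359, 168) = 1 the prime 359 does not ramify.
(42/359) = 42^179 mod 359 = 358, giving Legendre symbol -1.
Legendre symbol -1 ⇒ 359 is inert.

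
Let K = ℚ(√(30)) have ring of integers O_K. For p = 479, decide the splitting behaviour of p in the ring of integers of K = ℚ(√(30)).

30 mod 4 = 2, hence disc K = 4·30 = 120 and O_K = ℤ[√30].
Since gcd(479, 120) = 1 the prime 479 does not ramify.
Compute (30/479) via Euler: 30^((479-1)/2) mod 479 = 1, so (30/479) = 1.
d is a quadratic residue mod p, hence 479 splits in O_K.

p splits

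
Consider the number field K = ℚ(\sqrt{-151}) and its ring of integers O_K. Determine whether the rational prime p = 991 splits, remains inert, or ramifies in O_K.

split — (991) = 𝔭₁𝔭₂ with 𝔭₁ ≠ 𝔭₂

Since -151 ≡ 1 mod 4, the ring of integers is ℤ[(1+√-151)/2] with discriminant -151.
Since gcd(991, -151) = 1 the prime 991 does not ramify.
(-151/991) = 840^495 mod 991 = 1, giving Legendre symbol 1.
d is a quadratic residue mod p, hence 991 splits in O_K.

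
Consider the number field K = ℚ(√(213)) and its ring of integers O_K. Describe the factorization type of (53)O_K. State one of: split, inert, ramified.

Since 213 ≡ 1 mod 4, the ring of integers is ℤ[(1+√213)/2] with discriminant 213.
53 ∤ 213, so 53 is unramified.
Euler's criterion: 213^26 mod 53 = 1. Thus (213|53) = 1.
d is a quadratic residue mod p, hence 53 splits in O_K.

split — (53) = 𝔭₁𝔭₂ with 𝔭₁ ≠ 𝔭₂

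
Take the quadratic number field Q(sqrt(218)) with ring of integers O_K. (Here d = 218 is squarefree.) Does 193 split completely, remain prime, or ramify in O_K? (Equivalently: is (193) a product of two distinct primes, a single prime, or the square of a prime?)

split

Since 218 ≢ 1 mod 4, the ring of integers is ℤ[√218] with discriminant 4·218 = 872.
Since gcd(193, 872) = 1 the prime 193 does not ramify.
Compute (218/193) via Euler: 25^((193-1)/2) mod 193 = 1, so (218/193) = 1.
Legendre symbol 1 ⇒ 193 is split.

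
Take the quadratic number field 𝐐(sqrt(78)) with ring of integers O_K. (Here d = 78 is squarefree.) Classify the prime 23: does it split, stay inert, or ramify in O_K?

split — (23) = 𝔭₁𝔭₂ with 𝔭₁ ≠ 𝔭₂

d = 78 ≡ 2 (mod 4), so O_K = ℤ[√78] and disc(K) = 4d = 312.
23 ∤ 312, so 23 is unramified.
Legendre symbol by Euler's criterion: (78/23) ≡ 78^11 ≡ 1 (mod 23), i.e. (78/23) = 1.
Legendre symbol 1 ⇒ 23 is split.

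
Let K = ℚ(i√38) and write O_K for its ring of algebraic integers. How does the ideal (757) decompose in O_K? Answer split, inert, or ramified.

-38 mod 4 = 2, hence disc K = 4·(-38) = -152 and O_K = ℤ[√-38].
Since gcd(757, -152) = 1 the prime 757 does not ramify.
(-38/757) = 719^378 mod 757 = 756, giving Legendre symbol -1.
Legendre symbol -1 ⇒ 757 is inert.

remains prime (inert)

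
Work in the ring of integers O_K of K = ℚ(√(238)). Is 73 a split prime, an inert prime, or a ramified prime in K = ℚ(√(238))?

split

238 mod 4 = 2, hence disc K = 4·238 = 952 and O_K = ℤ[√238].
73 ∤ 952, so 73 is unramified.
Compute (238/73) via Euler: 19^((73-1)/2) mod 73 = 1, so (238/73) = 1.
Legendre symbol 1 ⇒ 73 is split.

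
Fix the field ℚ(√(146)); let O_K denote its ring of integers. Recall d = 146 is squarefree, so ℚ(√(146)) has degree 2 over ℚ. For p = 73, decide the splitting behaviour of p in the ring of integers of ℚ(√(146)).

146 mod 4 = 2, hence disc K = 4·146 = 584 and O_K = ℤ[√146].
disc(K) = 584 = 73·8, so p = 73 is ramified.

ramified — (73) = 𝔭²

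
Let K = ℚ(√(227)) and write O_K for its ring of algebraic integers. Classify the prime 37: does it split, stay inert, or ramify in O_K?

inert — (37) stays prime in O_K

d = 227 ≡ 3 (mod 4), so O_K = ℤ[√227] and disc(K) = 4d = 908.
disc(K) = 908 is not divisible by 37; 37 is unramified.
Compute (227/37) via Euler: 5^((37-1)/2) mod 37 = 36, so (227/37) = -1.
d is a non-residue mod p, hence 37 remains inert in O_K.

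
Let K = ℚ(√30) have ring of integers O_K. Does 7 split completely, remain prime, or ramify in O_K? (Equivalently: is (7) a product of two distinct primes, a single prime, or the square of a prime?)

Since 30 ≢ 1 mod 4, the ring of integers is ℤ[√30] with discriminant 4·30 = 120.
7 ∤ 120, so 7 is unramified.
Euler's criterion: 30^3 mod 7 = 1. Thus (30|7) = 1.
(30/7) = 1, so 7 splits.

split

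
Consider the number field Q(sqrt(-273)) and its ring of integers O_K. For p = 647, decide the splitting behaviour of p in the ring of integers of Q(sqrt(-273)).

647 remains inert

Since -273 ≢ 1 mod 4, the ring of integers is ℤ[√-273] with discriminant 4·(-273) = -1092.
disc(K) = -1092 is not divisible by 647; 647 is unramified.
Compute (-273/647) via Euler: 374^((647-1)/2) mod 647 = 646, so (-273/647) = -1.
Legendre symbol -1 ⇒ 647 is inert.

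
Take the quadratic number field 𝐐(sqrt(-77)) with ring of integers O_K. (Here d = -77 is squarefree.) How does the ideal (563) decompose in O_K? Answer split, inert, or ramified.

d = -77 ≡ 3 (mod 4), so O_K = ℤ[√-77] and disc(K) = 4d = -308.
disc(K) = -308 is not divisible by 563; 563 is unramified.
Euler's criterion: (-77)^281 mod 563 = 562. Thus (-77|563) = -1.
Legendre symbol -1 ⇒ 563 is inert.

p is inert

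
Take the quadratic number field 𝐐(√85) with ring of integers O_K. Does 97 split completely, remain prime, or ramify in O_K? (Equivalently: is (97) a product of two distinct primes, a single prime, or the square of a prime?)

d = 85 ≡ 1 (mod 4), so O_K = ℤ[(1+√85)/2] and disc(K) = d = 85.
Since gcd(97, 85) = 1 the prime 97 does not ramify.
(85/97) = 85^48 mod 97 = 1, giving Legendre symbol 1.
(85/97) = 1, so 97 splits.

split — (97) = 𝔭₁𝔭₂ with 𝔭₁ ≠ 𝔭₂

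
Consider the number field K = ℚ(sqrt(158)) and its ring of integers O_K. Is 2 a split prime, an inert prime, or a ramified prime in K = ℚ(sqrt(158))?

158 mod 4 = 2, hence disc K = 4·158 = 632 and O_K = ℤ[√158].
Ramification test: 2 | 632. The prime 2 ramifies in K.

2 is ramified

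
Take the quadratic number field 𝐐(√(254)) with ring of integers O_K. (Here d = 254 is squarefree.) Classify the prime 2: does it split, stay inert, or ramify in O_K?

2 is ramified

Since 254 ≢ 1 mod 4, the ring of integers is ℤ[√254] with discriminant 4·254 = 1016.
disc(K) = 1016 = 2·508, so p = 2 is ramified.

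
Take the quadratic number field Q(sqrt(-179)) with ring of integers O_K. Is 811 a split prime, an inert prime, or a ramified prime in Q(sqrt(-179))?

d = -179 ≡ 1 (mod 4), so O_K = ℤ[(1+√-179)/2] and disc(K) = d = -179.
Since gcd(811, -179) = 1 the prime 811 does not ramify.
(-179/811) = 632^405 mod 811 = 1, giving Legendre symbol 1.
Legendre symbol 1 ⇒ 811 is split.

811 splits in O_K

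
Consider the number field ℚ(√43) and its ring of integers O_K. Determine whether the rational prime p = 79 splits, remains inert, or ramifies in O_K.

d = 43 ≡ 3 (mod 4), so O_K = ℤ[√43] and disc(K) = 4d = 172.
disc(K) = 172 is not divisible by 79; 79 is unramified.
Euler's criterion: 43^39 mod 79 = 78. Thus (43|79) = -1.
d is a non-residue mod p, hence 79 remains inert in O_K.

p is inert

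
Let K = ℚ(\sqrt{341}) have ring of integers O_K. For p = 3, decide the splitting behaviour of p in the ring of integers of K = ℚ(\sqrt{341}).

341 mod 4 = 1, hence disc K = 341 and O_K = ℤ[(1+√341)/2].
Since gcd(3, 341) = 1 the prime 3 does not ramify.
Legendre symbol by Euler's criterion: (341/3) ≡ 341^1 ≡ 2 (mod 3), i.e. (341/3) = -1.
(341/3) = -1, so 3 is inert.

remains prime (inert)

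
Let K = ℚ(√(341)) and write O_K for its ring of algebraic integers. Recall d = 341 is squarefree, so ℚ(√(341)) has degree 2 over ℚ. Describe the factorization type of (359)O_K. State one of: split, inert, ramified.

341 mod 4 = 1, hence disc K = 341 and O_K = ℤ[(1+√341)/2].
Since gcd(359, 341) = 1 the prime 359 does not ramify.
(341/359) = 341^179 mod 359 = 358, giving Legendre symbol -1.
Legendre symbol -1 ⇒ 359 is inert.

remains prime (inert)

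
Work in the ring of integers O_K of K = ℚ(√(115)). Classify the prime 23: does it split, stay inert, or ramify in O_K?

ramified — (23) = 𝔭²

d = 115 ≡ 3 (mod 4), so O_K = ℤ[√115] and disc(K) = 4d = 460.
23 divides disc(K) = 460, so 23 ramifies.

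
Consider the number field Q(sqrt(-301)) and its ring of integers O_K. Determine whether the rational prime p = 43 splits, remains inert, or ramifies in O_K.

43 is ramified

Since -301 ≢ 1 mod 4, the ring of integers is ℤ[√-301] with discriminant 4·(-301) = -1204.
43 divides disc(K) = -1204, so 43 ramifies.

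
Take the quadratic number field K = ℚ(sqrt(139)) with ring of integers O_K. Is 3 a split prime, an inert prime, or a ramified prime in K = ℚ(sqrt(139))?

d = 139 ≡ 3 (mod 4), so O_K = ℤ[√139] and disc(K) = 4d = 556.
disc(K) = 556 is not divisible by 3; 3 is unramified.
Legendre symbol by Euler's criterion: (139/3) ≡ 139^1 ≡ 1 (mod 3), i.e. (139/3) = 1.
d is a quadratic residue mod p, hence 3 splits in O_K.

split — (3) = 𝔭₁𝔭₂ with 𝔭₁ ≠ 𝔭₂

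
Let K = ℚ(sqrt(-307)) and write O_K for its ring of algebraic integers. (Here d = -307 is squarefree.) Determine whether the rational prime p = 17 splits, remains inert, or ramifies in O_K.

split — (17) = 𝔭₁𝔭₂ with 𝔭₁ ≠ 𝔭₂

Since -307 ≡ 1 mod 4, the ring of integers is ℤ[(1+√-307)/2] with discriminant -307.
Since gcd(17, -307) = 1 the prime 17 does not ramify.
Legendre symbol by Euler's criterion: (-307/17) ≡ (-307)^8 ≡ 1 (mod 17), i.e. (-307/17) = 1.
Legendre symbol 1 ⇒ 17 is split.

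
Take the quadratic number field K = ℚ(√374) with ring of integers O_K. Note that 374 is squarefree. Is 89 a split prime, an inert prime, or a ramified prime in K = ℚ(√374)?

split

d = 374 ≡ 2 (mod 4), so O_K = ℤ[√374] and disc(K) = 4d = 1496.
89 ∤ 1496, so 89 is unramified.
Compute (374/89) via Euler: 18^((89-1)/2) mod 89 = 1, so (374/89) = 1.
Legendre symbol 1 ⇒ 89 is split.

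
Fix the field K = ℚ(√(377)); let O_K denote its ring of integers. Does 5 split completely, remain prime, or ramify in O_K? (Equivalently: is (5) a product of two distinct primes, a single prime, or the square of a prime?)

5 remains inert

d = 377 ≡ 1 (mod 4), so O_K = ℤ[(1+√377)/2] and disc(K) = d = 377.
disc(K) = 377 is not divisible by 5; 5 is unramified.
Compute (377/5) via Euler: 2^((5-1)/2) mod 5 = 4, so (377/5) = -1.
d is a non-residue mod p, hence 5 remains inert in O_K.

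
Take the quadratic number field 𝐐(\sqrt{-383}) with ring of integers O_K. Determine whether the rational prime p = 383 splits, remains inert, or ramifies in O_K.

Since -383 ≡ 1 mod 4, the ring of integers is ℤ[(1+√-383)/2] with discriminant -383.
disc(K) = -383 = 383·(-1), so p = 383 is ramified.

p ramifies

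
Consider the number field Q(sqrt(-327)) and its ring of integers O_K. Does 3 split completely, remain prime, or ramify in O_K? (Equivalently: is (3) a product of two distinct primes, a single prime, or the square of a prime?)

-327 mod 4 = 1, hence disc K = -327 and O_K = ℤ[(1+√-327)/2].
3 divides disc(K) = -327, so 3 ramifies.

ramifies in O_K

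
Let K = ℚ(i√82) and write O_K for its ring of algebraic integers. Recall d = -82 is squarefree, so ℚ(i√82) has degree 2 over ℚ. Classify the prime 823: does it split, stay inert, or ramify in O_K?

splits completely

d = -82 ≡ 2 (mod 4), so O_K = ℤ[√-82] and disc(K) = 4d = -328.
disc(K) = -328 is not divisible by 823; 823 is unramified.
Compute (-82/823) via Euler: 741^((823-1)/2) mod 823 = 1, so (-82/823) = 1.
(-82/823) = 1, so 823 splits.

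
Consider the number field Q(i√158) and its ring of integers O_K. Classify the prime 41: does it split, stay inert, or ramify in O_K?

inert — (41) stays prime in O_K

Since -158 ≢ 1 mod 4, the ring of integers is ℤ[√-158] with discriminant 4·(-158) = -632.
disc(K) = -632 is not divisible by 41; 41 is unramified.
Compute (-158/41) via Euler: 6^((41-1)/2) mod 41 = 40, so (-158/41) = -1.
Legendre symbol -1 ⇒ 41 is inert.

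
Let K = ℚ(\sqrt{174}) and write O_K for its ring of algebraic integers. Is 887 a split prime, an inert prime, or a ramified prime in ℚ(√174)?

Since 174 ≢ 1 mod 4, the ring of integers is ℤ[√174] with discriminant 4·174 = 696.
Since gcd(887, 696) = 1 the prime 887 does not ramify.
Compute (174/887) via Euler: 174^((887-1)/2) mod 887 = 886, so (174/887) = -1.
d is a non-residue mod p, hence 887 remains inert in O_K.

p is inert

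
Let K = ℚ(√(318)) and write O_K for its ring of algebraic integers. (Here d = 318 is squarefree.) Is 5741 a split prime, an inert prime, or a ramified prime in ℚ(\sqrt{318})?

318 mod 4 = 2, hence disc K = 4·318 = 1272 and O_K = ℤ[√318].
Since gcd(5741, 1272) = 1 the prime 5741 does not ramify.
Euler's criterion: 318^2870 mod 5741 = 1. Thus (318|5741) = 1.
d is a quadratic residue mod p, hence 5741 splits in O_K.

5741 splits in O_K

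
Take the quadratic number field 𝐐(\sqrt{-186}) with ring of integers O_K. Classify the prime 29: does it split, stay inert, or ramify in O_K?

inert

d = -186 ≡ 2 (mod 4), so O_K = ℤ[√-186] and disc(K) = 4d = -744.
disc(K) = -744 is not divisible by 29; 29 is unramified.
Compute (-186/29) via Euler: 17^((29-1)/2) mod 29 = 28, so (-186/29) = -1.
Legendre symbol -1 ⇒ 29 is inert.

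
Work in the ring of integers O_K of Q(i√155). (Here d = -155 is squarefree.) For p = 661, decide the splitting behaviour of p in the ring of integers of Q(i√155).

d = -155 ≡ 1 (mod 4), so O_K = ℤ[(1+√-155)/2] and disc(K) = d = -155.
Since gcd(661, -155) = 1 the prime 661 does not ramify.
Euler's criterion: (-155)^330 mod 661 = 1. Thus (-155|661) = 1.
d is a quadratic residue mod p, hence 661 splits in O_K.

splits completely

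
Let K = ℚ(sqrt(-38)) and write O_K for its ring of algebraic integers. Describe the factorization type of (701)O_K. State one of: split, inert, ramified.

inert

d = -38 ≡ 2 (mod 4), so O_K = ℤ[√-38] and disc(K) = 4d = -152.
Since gcd(701, -152) = 1 the prime 701 does not ramify.
(-38/701) = 663^350 mod 701 = 700, giving Legendre symbol -1.
d is a non-residue mod p, hence 701 remains inert in O_K.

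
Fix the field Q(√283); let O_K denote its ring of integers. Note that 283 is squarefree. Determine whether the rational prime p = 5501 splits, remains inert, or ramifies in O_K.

d = 283 ≡ 3 (mod 4), so O_K = ℤ[√283] and disc(K) = 4d = 1132.
5501 ∤ 1132, so 5501 is unramified.
Euler's criterion: 283^2750 mod 5501 = 5500. Thus (283|5501) = -1.
Legendre symbol -1 ⇒ 5501 is inert.

5501 remains inert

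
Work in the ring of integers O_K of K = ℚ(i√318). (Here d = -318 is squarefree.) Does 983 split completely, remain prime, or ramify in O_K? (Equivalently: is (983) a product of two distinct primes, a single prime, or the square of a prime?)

d = -318 ≡ 2 (mod 4), so O_K = ℤ[√-318] and disc(K) = 4d = -1272.
983 ∤ -1272, so 983 is unramified.
Euler's criterion: (-318)^491 mod 983 = 982. Thus (-318|983) = -1.
d is a non-residue mod p, hence 983 remains inert in O_K.

remains prime (inert)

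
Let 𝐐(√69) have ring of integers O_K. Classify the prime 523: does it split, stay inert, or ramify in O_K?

69 mod 4 = 1, hence disc K = 69 and O_K = ℤ[(1+√69)/2].
disc(K) = 69 is not divisible by 523; 523 is unramified.
(69/523) = 69^261 mod 523 = 522, giving Legendre symbol -1.
d is a non-residue mod p, hence 523 remains inert in O_K.

remains prime (inert)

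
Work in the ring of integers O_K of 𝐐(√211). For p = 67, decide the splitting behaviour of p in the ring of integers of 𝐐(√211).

67 splits in O_K

d = 211 ≡ 3 (mod 4), so O_K = ℤ[√211] and disc(K) = 4d = 844.
Since gcd(67, 844) = 1 the prime 67 does not ramify.
(211/67) = 10^33 mod 67 = 1, giving Legendre symbol 1.
(211/67) = 1, so 67 splits.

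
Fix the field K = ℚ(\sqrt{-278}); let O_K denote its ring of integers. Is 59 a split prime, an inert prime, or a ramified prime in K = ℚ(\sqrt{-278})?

split

Since -278 ≢ 1 mod 4, the ring of integers is ℤ[√-278] with discriminant 4·(-278) = -1112.
disc(K) = -1112 is not divisible by 59; 59 is unramified.
Compute (-278/59) via Euler: 17^((59-1)/2) mod 59 = 1, so (-278/59) = 1.
Legendre symbol 1 ⇒ 59 is split.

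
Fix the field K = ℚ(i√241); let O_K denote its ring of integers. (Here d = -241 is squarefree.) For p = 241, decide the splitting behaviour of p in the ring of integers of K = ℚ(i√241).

-241 mod 4 = 3, hence disc K = 4·(-241) = -964 and O_K = ℤ[√-241].
disc(K) = -964 = 241·(-4), so p = 241 is ramified.

241 is ramified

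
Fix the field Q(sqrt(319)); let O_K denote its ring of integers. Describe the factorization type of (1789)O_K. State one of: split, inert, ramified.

d = 319 ≡ 3 (mod 4), so O_K = ℤ[√319] and disc(K) = 4d = 1276.
disc(K) = 1276 is not divisible by 1789; 1789 is unramified.
Compute (319/1789) via Euler: 319^((1789-1)/2) mod 1789 = 1788, so (319/1789) = -1.
Legendre symbol -1 ⇒ 1789 is inert.

inert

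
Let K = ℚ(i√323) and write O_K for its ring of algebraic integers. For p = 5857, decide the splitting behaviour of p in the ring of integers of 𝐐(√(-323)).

Since -323 ≡ 1 mod 4, the ring of integers is ℤ[(1+√-323)/2] with discriminant -323.
Since gcd(5857, -323) = 1 the prime 5857 does not ramify.
Compute (-323/5857) via Euler: 5534^((5857-1)/2) mod 5857 = 1, so (-323/5857) = 1.
Legendre symbol 1 ⇒ 5857 is split.

splits completely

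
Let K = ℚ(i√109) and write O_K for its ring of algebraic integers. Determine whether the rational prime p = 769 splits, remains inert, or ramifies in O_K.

p is inert

-109 mod 4 = 3, hence disc K = 4·(-109) = -436 and O_K = ℤ[√-109].
769 ∤ -436, so 769 is unramified.
Compute (-109/769) via Euler: 660^((769-1)/2) mod 769 = 768, so (-109/769) = -1.
(-109/769) = -1, so 769 is inert.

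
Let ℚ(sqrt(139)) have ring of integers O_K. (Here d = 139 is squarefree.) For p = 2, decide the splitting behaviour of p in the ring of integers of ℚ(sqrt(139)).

ramifies in O_K

d = 139 ≡ 3 (mod 4), so O_K = ℤ[√139] and disc(K) = 4d = 556.
Ramification test: 2 | 556. The prime 2 ramifies in K.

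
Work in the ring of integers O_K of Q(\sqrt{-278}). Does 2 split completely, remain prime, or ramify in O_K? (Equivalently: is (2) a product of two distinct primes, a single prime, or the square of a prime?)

-278 mod 4 = 2, hence disc K = 4·(-278) = -1112 and O_K = ℤ[√-278].
disc(K) = -1112 = 2·(-556), so p = 2 is ramified.

2 is ramified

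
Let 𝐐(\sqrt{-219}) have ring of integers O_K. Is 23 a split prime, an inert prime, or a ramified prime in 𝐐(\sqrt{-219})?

23 remains inert

Since -219 ≡ 1 mod 4, the ring of integers is ℤ[(1+√-219)/2] with discriminant -219.
Since gcd(23, -219) = 1 the prime 23 does not ramify.
Compute (-219/23) via Euler: 11^((23-1)/2) mod 23 = 22, so (-219/23) = -1.
Legendre symbol -1 ⇒ 23 is inert.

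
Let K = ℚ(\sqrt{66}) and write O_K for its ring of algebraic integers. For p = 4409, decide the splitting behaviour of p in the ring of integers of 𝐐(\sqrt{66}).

4409 remains inert

66 mod 4 = 2, hence disc K = 4·66 = 264 and O_K = ℤ[√66].
disc(K) = 264 is not divisible by 4409; 4409 is unramified.
(66/4409) = 66^2204 mod 4409 = 4408, giving Legendre symbol -1.
Legendre symbol -1 ⇒ 4409 is inert.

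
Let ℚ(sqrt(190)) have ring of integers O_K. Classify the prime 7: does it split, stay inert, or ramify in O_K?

p splits

Since 190 ≢ 1 mod 4, the ring of integers is ℤ[√190] with discriminant 4·190 = 760.
disc(K) = 760 is not divisible by 7; 7 is unramified.
(190/7) = 1^3 mod 7 = 1, giving Legendre symbol 1.
d is a quadratic residue mod p, hence 7 splits in O_K.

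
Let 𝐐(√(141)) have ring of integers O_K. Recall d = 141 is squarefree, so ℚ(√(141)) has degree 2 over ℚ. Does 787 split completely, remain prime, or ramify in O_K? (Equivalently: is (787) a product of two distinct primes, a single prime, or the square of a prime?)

inert

141 mod 4 = 1, hence disc K = 141 and O_K = ℤ[(1+√141)/2].
Since gcd(787, 141) = 1 the prime 787 does not ramify.
Euler's criterion: 141^393 mod 787 = 786. Thus (141|787) = -1.
d is a non-residue mod p, hence 787 remains inert in O_K.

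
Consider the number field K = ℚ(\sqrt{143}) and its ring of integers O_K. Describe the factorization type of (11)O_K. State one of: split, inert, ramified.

143 mod 4 = 3, hence disc K = 4·143 = 572 and O_K = ℤ[√143].
disc(K) = 572 = 11·52, so p = 11 is ramified.

ramified — (11) = 𝔭²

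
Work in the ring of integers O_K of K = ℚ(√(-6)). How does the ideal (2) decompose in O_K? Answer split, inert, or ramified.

2 is ramified

d = -6 ≡ 2 (mod 4), so O_K = ℤ[√-6] and disc(K) = 4d = -24.
disc(K) = -24 = 2·(-12), so p = 2 is ramified.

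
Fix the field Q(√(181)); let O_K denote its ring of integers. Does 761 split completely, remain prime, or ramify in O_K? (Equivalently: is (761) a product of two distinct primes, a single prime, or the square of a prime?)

p splits

Since 181 ≡ 1 mod 4, the ring of integers is ℤ[(1+√181)/2] with discriminant 181.
Since gcd(761, 181) = 1 the prime 761 does not ramify.
(181/761) = 181^380 mod 761 = 1, giving Legendre symbol 1.
d is a quadratic residue mod p, hence 761 splits in O_K.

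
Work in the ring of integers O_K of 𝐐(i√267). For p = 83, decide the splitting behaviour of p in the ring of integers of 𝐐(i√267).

-267 mod 4 = 1, hence disc K = -267 and O_K = ℤ[(1+√-267)/2].
disc(K) = -267 is not divisible by 83; 83 is unramified.
(-267/83) = 65^41 mod 83 = 1, giving Legendre symbol 1.
d is a quadratic residue mod p, hence 83 splits in O_K.

83 splits in O_K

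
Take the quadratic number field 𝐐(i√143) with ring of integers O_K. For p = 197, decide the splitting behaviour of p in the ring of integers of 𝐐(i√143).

d = -143 ≡ 1 (mod 4), so O_K = ℤ[(1+√-143)/2] and disc(K) = d = -143.
197 ∤ -143, so 197 is unramified.
(-143/197) = 54^98 mod 197 = 1, giving Legendre symbol 1.
(-143/197) = 1, so 197 splits.

p splits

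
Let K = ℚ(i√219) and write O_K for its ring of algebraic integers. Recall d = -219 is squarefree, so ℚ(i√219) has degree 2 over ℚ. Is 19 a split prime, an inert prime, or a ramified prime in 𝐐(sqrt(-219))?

splits completely

-219 mod 4 = 1, hence disc K = -219 and O_K = ℤ[(1+√-219)/2].
Since gcd(19, -219) = 1 the prime 19 does not ramify.
Euler's criterion: (-219)^9 mod 19 = 1. Thus (-219|19) = 1.
Legendre symbol 1 ⇒ 19 is split.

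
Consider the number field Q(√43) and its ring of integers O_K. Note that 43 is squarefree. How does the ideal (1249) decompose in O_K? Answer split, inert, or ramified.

1249 remains inert

Since 43 ≢ 1 mod 4, the ring of integers is ℤ[√43] with discriminant 4·43 = 172.
1249 ∤ 172, so 1249 is unramified.
Euler's criterion: 43^624 mod 1249 = 1248. Thus (43|1249) = -1.
Legendre symbol -1 ⇒ 1249 is inert.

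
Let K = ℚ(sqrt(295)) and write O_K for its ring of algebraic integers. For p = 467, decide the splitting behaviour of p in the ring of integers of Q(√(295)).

295 mod 4 = 3, hence disc K = 4·295 = 1180 and O_K = ℤ[√295].
467 ∤ 1180, so 467 is unramified.
(295/467) = 295^233 mod 467 = 466, giving Legendre symbol -1.
d is a non-residue mod p, hence 467 remains inert in O_K.

inert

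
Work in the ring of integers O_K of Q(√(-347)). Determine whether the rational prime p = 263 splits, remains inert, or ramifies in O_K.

splits completely

-347 mod 4 = 1, hence disc K = -347 and O_K = ℤ[(1+√-347)/2].
263 ∤ -347, so 263 is unramified.
Legendre symbol by Euler's criterion: (-347/263) ≡ (-347)^131 ≡ 1 (mod 263), i.e. (-347/263) = 1.
(-347/263) = 1, so 263 splits.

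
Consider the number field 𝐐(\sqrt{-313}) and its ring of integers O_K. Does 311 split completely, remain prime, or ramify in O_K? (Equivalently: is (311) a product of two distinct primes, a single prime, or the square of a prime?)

inert

-313 mod 4 = 3, hence disc K = 4·(-313) = -1252 and O_K = ℤ[√-313].
311 ∤ -1252, so 311 is unramified.
Compute (-313/311) via Euler: 309^((311-1)/2) mod 311 = 310, so (-313/311) = -1.
(-313/311) = -1, so 311 is inert.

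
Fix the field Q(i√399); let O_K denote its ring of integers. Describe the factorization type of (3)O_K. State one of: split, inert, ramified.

-399 mod 4 = 1, hence disc K = -399 and O_K = ℤ[(1+√-399)/2].
3 divides disc(K) = -399, so 3 ramifies.

ramifies in O_K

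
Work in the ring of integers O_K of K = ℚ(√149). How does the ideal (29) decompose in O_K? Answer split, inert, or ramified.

p splits

d = 149 ≡ 1 (mod 4), so O_K = ℤ[(1+√149)/2] and disc(K) = d = 149.
Since gcd(29, 149) = 1 the prime 29 does not ramify.
Legendre symbol by Euler's criterion: (149/29) ≡ 149^14 ≡ 1 (mod 29), i.e. (149/29) = 1.
(149/29) = 1, so 29 splits.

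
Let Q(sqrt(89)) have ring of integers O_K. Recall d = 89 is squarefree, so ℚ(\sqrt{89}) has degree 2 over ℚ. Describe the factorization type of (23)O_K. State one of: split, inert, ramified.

Since 89 ≡ 1 mod 4, the ring of integers is ℤ[(1+√89)/2] with discriminant 89.
Since gcd(23, 89) = 1 the prime 23 does not ramify.
Euler's criterion: 89^11 mod 23 = 22. Thus (89|23) = -1.
(89/23) = -1, so 23 is inert.

p is inert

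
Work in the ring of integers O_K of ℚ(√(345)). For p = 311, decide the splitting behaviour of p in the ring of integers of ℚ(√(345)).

345 mod 4 = 1, hence disc K = 345 and O_K = ℤ[(1+√345)/2].
Since gcd(311, 345) = 1 the prime 311 does not ramify.
Euler's criterion: 345^155 mod 311 = 310. Thus (345|311) = -1.
d is a non-residue mod p, hence 311 remains inert in O_K.

inert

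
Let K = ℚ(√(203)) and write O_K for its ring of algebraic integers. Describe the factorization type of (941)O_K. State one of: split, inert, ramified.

203 mod 4 = 3, hence disc K = 4·203 = 812 and O_K = ℤ[√203].
disc(K) = 812 is not divisible by 941; 941 is unramified.
Legendre symbol by Euler's criterion: (203/941) ≡ 203^470 ≡ 940 (mod 941), i.e. (203/941) = -1.
(203/941) = -1, so 941 is inert.

inert — (941) stays prime in O_K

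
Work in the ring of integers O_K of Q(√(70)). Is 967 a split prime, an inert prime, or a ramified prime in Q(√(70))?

967 splits in O_K

70 mod 4 = 2, hence disc K = 4·70 = 280 and O_K = ℤ[√70].
disc(K) = 280 is not divisible by 967; 967 is unramified.
Legendre symbol by Euler's criterion: (70/967) ≡ 70^483 ≡ 1 (mod 967), i.e. (70/967) = 1.
d is a quadratic residue mod p, hence 967 splits in O_K.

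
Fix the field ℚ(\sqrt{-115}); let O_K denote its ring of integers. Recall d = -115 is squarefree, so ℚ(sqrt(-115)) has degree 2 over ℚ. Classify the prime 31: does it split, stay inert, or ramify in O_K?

d = -115 ≡ 1 (mod 4), so O_K = ℤ[(1+√-115)/2] and disc(K) = d = -115.
31 ∤ -115, so 31 is unramified.
Legendre symbol by Euler's criterion: (-115/31) ≡ (-115)^15 ≡ 1 (mod 31), i.e. (-115/31) = 1.
d is a quadratic residue mod p, hence 31 splits in O_K.

split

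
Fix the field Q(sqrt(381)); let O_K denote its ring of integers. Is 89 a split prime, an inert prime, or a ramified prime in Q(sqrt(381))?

split

Since 381 ≡ 1 mod 4, the ring of integers is ℤ[(1+√381)/2] with discriminant 381.
disc(K) = 381 is not divisible by 89; 89 is unramified.
Legendre symbol by Euler's criterion: (381/89) ≡ 381^44 ≡ 1 (mod 89), i.e. (381/89) = 1.
(381/89) = 1, so 89 splits.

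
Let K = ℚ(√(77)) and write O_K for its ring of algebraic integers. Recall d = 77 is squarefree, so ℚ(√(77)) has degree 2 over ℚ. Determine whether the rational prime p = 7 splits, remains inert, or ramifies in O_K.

ramified

Since 77 ≡ 1 mod 4, the ring of integers is ℤ[(1+√77)/2] with discriminant 77.
7 divides disc(K) = 77, so 7 ramifies.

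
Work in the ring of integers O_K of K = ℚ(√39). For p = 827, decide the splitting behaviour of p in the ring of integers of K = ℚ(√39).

Since 39 ≢ 1 mod 4, the ring of integers is ℤ[√39] with discriminant 4·39 = 156.
Since gcd(827, 156) = 1 the prime 827 does not ramify.
Compute (39/827) via Euler: 39^((827-1)/2) mod 827 = 826, so (39/827) = -1.
(39/827) = -1, so 827 is inert.

827 remains inert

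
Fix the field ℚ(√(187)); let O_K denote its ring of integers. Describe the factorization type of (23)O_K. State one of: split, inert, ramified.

d = 187 ≡ 3 (mod 4), so O_K = ℤ[√187] and disc(K) = 4d = 748.
disc(K) = 748 is not divisible by 23; 23 is unramified.
Legendre symbol by Euler's criterion: (187/23) ≡ 187^11 ≡ 1 (mod 23), i.e. (187/23) = 1.
d is a quadratic residue mod p, hence 23 splits in O_K.

p splits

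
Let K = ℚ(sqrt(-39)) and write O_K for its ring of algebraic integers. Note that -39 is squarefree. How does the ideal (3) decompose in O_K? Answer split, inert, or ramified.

Since -39 ≡ 1 mod 4, the ring of integers is ℤ[(1+√-39)/2] with discriminant -39.
disc(K) = -39 = 3·(-13), so p = 3 is ramified.

ramifies in O_K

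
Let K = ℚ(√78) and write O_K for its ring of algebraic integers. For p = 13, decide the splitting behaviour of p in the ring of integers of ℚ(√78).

13 is ramified

Since 78 ≢ 1 mod 4, the ring of integers is ℤ[√78] with discriminant 4·78 = 312.
Ramification test: 13 | 312. The prime 13 ramifies in K.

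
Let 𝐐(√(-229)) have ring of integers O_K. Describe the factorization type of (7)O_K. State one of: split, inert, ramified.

p splits

Since -229 ≢ 1 mod 4, the ring of integers is ℤ[√-229] with discriminant 4·(-229) = -916.
disc(K) = -916 is not divisible by 7; 7 is unramified.
(-229/7) = 2^3 mod 7 = 1, giving Legendre symbol 1.
Legendre symbol 1 ⇒ 7 is split.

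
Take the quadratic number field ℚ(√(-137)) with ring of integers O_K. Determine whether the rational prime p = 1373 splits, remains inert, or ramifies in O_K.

d = -137 ≡ 3 (mod 4), so O_K = ℤ[√-137] and disc(K) = 4d = -548.
disc(K) = -548 is not divisible by 1373; 1373 is unramified.
Euler's criterion: (-137)^686 mod 1373 = 1372. Thus (-137|1373) = -1.
d is a non-residue mod p, hence 1373 remains inert in O_K.

1373 remains inert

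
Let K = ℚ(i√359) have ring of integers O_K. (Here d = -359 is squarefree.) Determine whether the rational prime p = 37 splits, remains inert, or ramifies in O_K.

-359 mod 4 = 1, hence disc K = -359 and O_K = ℤ[(1+√-359)/2].
disc(K) = -359 is not divisible by 37; 37 is unramified.
Compute (-359/37) via Euler: 11^((37-1)/2) mod 37 = 1, so (-359/37) = 1.
(-359/37) = 1, so 37 splits.

split — (37) = 𝔭₁𝔭₂ with 𝔭₁ ≠ 𝔭₂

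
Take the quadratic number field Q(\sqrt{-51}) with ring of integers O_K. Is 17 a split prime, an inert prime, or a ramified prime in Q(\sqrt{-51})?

p ramifies

-51 mod 4 = 1, hence disc K = -51 and O_K = ℤ[(1+√-51)/2].
17 divides disc(K) = -51, so 17 ramifies.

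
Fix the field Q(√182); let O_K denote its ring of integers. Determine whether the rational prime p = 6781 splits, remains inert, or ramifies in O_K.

d = 182 ≡ 2 (mod 4), so O_K = ℤ[√182] and disc(K) = 4d = 728.
Since gcd(6781, 728) = 1 the prime 6781 does not ramify.
Compute (182/6781) via Euler: 182^((6781-1)/2) mod 6781 = 6780, so (182/6781) = -1.
d is a non-residue mod p, hence 6781 remains inert in O_K.

inert — (6781) stays prime in O_K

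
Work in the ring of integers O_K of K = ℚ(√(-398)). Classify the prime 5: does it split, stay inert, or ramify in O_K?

Since -398 ≢ 1 mod 4, the ring of integers is ℤ[√-398] with discriminant 4·(-398) = -1592.
disc(K) = -1592 is not divisible by 5; 5 is unramified.
Euler's criterion: (-398)^2 mod 5 = 4. Thus (-398|5) = -1.
d is a non-residue mod p, hence 5 remains inert in O_K.

inert — (5) stays prime in O_K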